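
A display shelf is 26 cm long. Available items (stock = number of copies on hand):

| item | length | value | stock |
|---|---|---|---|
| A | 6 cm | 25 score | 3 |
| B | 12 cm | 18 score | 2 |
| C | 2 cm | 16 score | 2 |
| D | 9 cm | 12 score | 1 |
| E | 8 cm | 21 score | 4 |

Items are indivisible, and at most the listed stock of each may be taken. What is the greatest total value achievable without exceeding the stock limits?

Best selections within length 26 and stock limits:
- 3×A + 2×C: length 22, value 107
- 2×A + 2×C + 1×E: length 24, value 103
- 1×A + 2×C + 2×E: length 26, value 99
Best: 107 score.

107 score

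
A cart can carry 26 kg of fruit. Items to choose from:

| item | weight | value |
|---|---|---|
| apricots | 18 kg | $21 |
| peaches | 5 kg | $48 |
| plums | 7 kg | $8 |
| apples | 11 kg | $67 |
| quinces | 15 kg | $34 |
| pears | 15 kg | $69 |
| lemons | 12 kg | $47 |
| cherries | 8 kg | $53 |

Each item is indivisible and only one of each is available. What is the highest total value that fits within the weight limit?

Check high-value combinations within 26 kg:
- peaches+apples+cherries: weight 5+11+8=24, value 48+67+53=168
- peaches+lemons+cherries: weight 5+12+8=25, value 48+47+53=148
- apples+pears: weight 11+15=26, value 67+69=136
Best: $168.

$168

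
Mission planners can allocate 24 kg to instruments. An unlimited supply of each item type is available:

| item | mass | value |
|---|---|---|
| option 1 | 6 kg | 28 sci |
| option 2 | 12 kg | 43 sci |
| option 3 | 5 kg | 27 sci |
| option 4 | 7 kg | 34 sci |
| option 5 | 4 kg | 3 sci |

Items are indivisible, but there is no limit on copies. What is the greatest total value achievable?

122 sci

Best value-per-unit is option 3 at 27/5; filling with it alone gives 4×27 = 108.
Optimal mix: 2×option 3 + 2×option 4 → mass 24, value 122.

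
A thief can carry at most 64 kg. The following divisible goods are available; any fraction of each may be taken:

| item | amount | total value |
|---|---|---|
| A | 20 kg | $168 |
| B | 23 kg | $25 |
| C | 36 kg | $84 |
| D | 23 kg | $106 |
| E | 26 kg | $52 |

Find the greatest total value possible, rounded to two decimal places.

323.00

Take in order of value per unit:
- A (168/20 per unit): all 20 → value 168, running total 168.00
- D (106/23 per unit): all 23 → value 106, running total 274.00
- C (84/36 per unit): 21 of 36 → value 21×84/36 = 49.0000, running total 323.00
Total 323.00.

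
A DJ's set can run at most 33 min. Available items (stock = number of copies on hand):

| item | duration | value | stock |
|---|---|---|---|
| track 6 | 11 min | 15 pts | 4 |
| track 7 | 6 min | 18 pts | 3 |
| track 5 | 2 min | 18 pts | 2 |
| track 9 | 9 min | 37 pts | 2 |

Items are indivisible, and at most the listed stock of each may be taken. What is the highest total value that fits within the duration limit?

128 pts

Best selections within duration 33 and stock limits:
- 1×track 7 + 2×track 5 + 2×track 9: duration 28, value 128
- 2×track 7 + 1×track 5 + 2×track 9: duration 32, value 128
Best: 128 pts.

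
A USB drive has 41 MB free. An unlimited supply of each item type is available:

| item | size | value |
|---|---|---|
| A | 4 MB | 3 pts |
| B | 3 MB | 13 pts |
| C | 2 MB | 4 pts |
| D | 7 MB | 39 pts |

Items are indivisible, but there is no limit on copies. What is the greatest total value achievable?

Best value-per-unit is D at 39/7; filling with it alone gives 5×39 = 195.
Optimal mix: 2×B + 5×D → size 41, value 221.

221 pts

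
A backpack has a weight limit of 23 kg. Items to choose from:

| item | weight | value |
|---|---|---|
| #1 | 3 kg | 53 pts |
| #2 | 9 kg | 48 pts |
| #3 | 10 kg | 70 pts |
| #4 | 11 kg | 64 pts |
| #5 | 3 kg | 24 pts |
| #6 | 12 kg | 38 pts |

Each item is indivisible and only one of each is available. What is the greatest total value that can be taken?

171 pts

Check high-value combinations within 23 kg:
- #1+#2+#3: weight 3+9+10=22, value 53+48+70=171
- #1+#2+#4: weight 3+9+11=23, value 53+48+64=165
- #1+#3+#5: weight 3+10+3=16, value 53+70+24=147
- #2+#3+#5: weight 9+10+3=22, value 48+70+24=142
- #1+#4+#5: weight 3+11+3=17, value 53+64+24=141
Best: 171 pts.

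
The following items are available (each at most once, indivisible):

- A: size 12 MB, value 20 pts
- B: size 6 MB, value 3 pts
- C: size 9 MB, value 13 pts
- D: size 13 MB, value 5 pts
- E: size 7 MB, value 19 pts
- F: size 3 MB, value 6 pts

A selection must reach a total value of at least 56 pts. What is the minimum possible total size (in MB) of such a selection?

31

Subsets with value ≥ 56, sorted by total size:
- A+C+E+F: size 31, value 58
- A+B+C+E+F: size 37, value 61
- A+C+D+E: size 41, value 57
Minimum size: 31 MB.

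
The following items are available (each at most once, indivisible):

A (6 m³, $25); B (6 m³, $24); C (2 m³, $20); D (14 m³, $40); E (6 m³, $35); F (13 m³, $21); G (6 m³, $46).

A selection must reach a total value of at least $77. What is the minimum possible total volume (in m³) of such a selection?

12

Subsets with value ≥ 77, sorted by total volume:
- E+G: volume 12, value 81
- C+E+G: volume 14, value 101
- A+C+G: volume 14, value 91
Minimum volume: 12 m³.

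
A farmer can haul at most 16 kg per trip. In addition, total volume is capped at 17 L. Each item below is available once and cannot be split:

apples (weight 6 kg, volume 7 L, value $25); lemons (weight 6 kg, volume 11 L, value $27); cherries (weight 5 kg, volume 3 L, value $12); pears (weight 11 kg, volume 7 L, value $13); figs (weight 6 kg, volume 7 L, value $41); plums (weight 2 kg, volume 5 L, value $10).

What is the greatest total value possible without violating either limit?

Feasible sets respecting both limits:
- apples+figs: weight 12, volume 14, value 66
- cherries+figs+plums: weight 13, volume 15, value 63
- cherries+figs: weight 11, volume 10, value 53
Best: $66.

$66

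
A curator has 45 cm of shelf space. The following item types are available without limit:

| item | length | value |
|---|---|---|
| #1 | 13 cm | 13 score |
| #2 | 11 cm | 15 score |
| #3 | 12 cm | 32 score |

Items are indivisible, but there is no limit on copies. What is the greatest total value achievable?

96 score

Best value-per-unit is #3 at 32/12, and filling with it alone uses length 3×12=36. No mix of the others beats 3×32 = 96.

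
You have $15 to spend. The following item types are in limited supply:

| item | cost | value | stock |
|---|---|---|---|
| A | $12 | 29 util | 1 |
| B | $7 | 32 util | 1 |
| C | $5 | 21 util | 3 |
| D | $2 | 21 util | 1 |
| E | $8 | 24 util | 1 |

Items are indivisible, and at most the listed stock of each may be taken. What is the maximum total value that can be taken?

74 util

Best selections within cost 15 and stock limits:
- 1×B + 1×C + 1×D: cost 14, value 74
- 1×C + 1×D + 1×E: cost 15, value 66
Best: 74 util.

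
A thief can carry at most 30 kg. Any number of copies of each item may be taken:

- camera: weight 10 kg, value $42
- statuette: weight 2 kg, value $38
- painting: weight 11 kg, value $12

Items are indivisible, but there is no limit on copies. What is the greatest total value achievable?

$570

Best value-per-unit is statuette at 38/2, and filling with it alone uses weight 15×2=30. No mix of the others beats 15×38 = 570.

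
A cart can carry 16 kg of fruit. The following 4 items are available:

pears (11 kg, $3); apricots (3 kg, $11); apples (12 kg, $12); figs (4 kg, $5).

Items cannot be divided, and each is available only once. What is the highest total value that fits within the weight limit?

This is a 0/1 knapsack; check combinations near the capacity.
- apricots+apples: weight 3+12=15, value 11+12=23
- apples+figs: weight 12+4=16, value 12+5=17
- apricots+figs: weight 3+4=7, value 11+5=16
- pears+apricots: weight 11+3=14, value 3+11=14
- apples: weight 12, value 12
Best: $23.

$23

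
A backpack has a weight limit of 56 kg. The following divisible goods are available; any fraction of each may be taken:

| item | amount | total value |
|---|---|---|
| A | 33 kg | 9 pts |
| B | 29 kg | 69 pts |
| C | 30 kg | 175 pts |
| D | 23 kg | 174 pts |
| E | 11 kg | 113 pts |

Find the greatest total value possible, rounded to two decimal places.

Take in order of value per unit:
- E (113/11 per unit): all 11 → value 113, running total 113.00
- D (174/23 per unit): all 23 → value 174, running total 287.00
- C (175/30 per unit): 22 of 30 → value 22×175/30 = 128.3333, running total 415.33
Total 415.33.

415.33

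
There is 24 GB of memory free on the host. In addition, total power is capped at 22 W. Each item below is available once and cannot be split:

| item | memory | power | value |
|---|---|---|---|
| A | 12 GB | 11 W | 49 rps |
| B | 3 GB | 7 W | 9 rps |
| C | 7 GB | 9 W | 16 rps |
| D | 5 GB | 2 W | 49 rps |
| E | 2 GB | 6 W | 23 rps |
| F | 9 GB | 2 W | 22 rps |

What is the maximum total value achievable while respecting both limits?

121 rps

Feasible sets respecting both limits:
- A+D+E: memory 19, power 19, value 121
- A+C+D: memory 24, power 22, value 114
- C+D+E+F: memory 23, power 19, value 110
Best: 121 rps.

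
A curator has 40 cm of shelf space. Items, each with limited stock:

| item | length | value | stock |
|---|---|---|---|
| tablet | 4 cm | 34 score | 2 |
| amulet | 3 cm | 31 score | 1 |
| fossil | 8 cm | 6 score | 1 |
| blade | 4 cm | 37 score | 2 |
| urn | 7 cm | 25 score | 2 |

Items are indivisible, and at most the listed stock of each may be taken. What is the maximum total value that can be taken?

Top feasible selections:
- 2×tablet + 1×amulet + 2×blade + 2×urn: length 33, value 223
- 2×tablet + 1×amulet + 1×fossil + 2×blade + 1×urn: length 34, value 204
- 2×tablet + 1×amulet + 2×blade + 1×urn: length 26, value 198
Best: 223 score.

223 score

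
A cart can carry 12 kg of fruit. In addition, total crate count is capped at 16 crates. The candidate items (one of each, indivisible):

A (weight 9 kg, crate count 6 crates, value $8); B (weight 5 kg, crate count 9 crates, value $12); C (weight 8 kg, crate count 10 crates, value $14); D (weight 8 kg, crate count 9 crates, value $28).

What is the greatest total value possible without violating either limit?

$28

Feasible sets respecting both limits:
- D: weight 8, crate count 9, value 28
- C: weight 8, crate count 10, value 14
- B: weight 5, crate count 9, value 12
Best: $28.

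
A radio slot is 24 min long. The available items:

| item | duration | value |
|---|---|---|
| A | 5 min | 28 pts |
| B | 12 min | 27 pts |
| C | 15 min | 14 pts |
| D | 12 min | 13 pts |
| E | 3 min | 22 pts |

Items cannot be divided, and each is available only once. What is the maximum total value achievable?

77 pts

This is a 0/1 knapsack; check combinations near the capacity.
- A+B+E: duration 5+12+3=20, value 28+27+22=77
- A+C+E: duration 5+15+3=23, value 28+14+22=64
- A+D+E: duration 5+12+3=20, value 28+13+22=63
- A+B: duration 5+12=17, value 28+27=55
Best: 77 pts.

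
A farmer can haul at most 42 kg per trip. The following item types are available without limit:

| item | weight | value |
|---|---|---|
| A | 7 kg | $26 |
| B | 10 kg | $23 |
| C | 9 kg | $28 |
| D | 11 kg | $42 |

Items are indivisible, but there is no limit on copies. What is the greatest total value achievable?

Best value-per-unit is D at 42/11; filling with it alone gives 3×42 = 126.
Optimal mix: 6×A → weight 42, value 156.

$156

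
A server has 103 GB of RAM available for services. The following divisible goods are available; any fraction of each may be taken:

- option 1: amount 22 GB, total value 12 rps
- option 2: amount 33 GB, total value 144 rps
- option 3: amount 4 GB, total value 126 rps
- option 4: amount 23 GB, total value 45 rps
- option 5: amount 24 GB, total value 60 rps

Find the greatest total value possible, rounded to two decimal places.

Take in order of value per unit:
- option 3 (126/4 per unit): all 4 → value 126, running total 126.00
- option 2 (144/33 per unit): all 33 → value 144, running total 270.00
- option 5 (60/24 per unit): all 24 → value 60, running total 330.00
- option 4 (45/23 per unit): all 23 → value 45, running total 375.00
- option 1 (12/22 per unit): 19 of 22 → value 19×12/22 = 10.3636, running total 385.36
Total 385.36.

385.36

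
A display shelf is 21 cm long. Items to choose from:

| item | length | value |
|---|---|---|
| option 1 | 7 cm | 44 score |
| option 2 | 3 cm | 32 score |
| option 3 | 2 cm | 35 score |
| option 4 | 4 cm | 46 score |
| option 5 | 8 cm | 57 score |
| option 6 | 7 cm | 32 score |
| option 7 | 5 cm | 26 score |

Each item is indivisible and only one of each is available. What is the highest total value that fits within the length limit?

183 score

Check high-value combinations within 21 cm:
- option 1+option 2+option 3+option 4+option 7: length 7+3+2+4+5=21, value 44+32+35+46+26=183
- option 1+option 3+option 4+option 5: length 7+2+4+8=21, value 44+35+46+57=182
- option 2+option 3+option 4+option 6+option 7: length 3+2+4+7+5=21, value 32+35+46+32+26=171
- option 2+option 3+option 4+option 5: length 3+2+4+8=17, value 32+35+46+57=170
Best: 183 score.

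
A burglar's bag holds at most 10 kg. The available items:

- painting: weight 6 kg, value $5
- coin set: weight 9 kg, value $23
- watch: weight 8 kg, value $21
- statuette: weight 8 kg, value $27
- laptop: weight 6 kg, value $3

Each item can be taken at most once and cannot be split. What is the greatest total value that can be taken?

Check high-value combinations within 10 kg:
- statuette: weight 8, value 27
- coin set: weight 9, value 23
- watch: weight 8, value 21
- painting: weight 6, value 5
- laptop: weight 6, value 3
Best: $27.

$27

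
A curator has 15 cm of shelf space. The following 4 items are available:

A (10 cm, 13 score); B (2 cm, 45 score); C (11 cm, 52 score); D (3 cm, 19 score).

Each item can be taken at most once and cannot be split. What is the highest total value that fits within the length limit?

97 score

Check high-value combinations within 15 cm:
- B+C: length 2+11=13, value 45+52=97
- A+B+D: length 10+2+3=15, value 13+45+19=77
- C+D: length 11+3=14, value 52+19=71
Best: 97 score.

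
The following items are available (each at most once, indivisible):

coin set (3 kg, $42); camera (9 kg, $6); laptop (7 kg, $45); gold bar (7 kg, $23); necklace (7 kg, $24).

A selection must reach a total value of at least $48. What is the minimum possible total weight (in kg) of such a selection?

10

Subsets with value ≥ 48, sorted by total weight:
- coin set+laptop: weight 10, value 87
- coin set+necklace: weight 10, value 66
- coin set+gold bar: weight 10, value 65
Minimum weight: 10 kg.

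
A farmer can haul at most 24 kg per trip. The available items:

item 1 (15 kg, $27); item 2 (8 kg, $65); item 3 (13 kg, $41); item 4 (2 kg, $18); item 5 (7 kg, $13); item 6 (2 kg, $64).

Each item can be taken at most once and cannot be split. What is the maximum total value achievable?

Check high-value combinations within 24 kg:
- item 2+item 3+item 6: weight 8+13+2=23, value 65+41+64=170
- item 2+item 4+item 5+item 6: weight 8+2+7+2=19, value 65+18+13+64=160
- item 2+item 4+item 6: weight 8+2+2=12, value 65+18+64=147
- item 2+item 5+item 6: weight 8+7+2=17, value 65+13+64=142
Best: $170.

$170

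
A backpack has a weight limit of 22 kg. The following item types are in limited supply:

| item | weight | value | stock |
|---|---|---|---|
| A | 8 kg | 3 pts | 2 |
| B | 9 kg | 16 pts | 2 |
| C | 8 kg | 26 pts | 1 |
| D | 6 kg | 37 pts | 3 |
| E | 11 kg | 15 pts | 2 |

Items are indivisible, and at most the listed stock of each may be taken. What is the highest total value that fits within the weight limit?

111 pts

Best selections within weight 22 and stock limits:
- 3×D: weight 18, value 111
- 1×C + 2×D: weight 20, value 100
Best: 111 pts.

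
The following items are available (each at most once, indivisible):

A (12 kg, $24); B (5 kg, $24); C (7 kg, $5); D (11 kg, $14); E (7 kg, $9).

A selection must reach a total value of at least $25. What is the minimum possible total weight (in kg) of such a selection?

12

Subsets with value ≥ 25, sorted by total weight:
- B+E: weight 12, value 33
- B+C: weight 12, value 29
- B+D: weight 16, value 38
Minimum weight: 12 kg.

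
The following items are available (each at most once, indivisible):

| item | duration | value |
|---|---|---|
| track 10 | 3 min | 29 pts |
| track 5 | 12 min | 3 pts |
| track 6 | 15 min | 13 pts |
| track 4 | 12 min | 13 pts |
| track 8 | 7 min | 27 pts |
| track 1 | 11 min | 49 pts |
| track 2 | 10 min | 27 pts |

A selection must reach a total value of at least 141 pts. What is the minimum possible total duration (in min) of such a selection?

Subsets with value ≥ 141, sorted by total duration:
- track 10+track 4+track 8+track 1+track 2: duration 43, value 145
- track 10+track 6+track 8+track 1+track 2: duration 46, value 145
- track 10+track 5+track 4+track 8+track 1+track 2: duration 55, value 148
- track 10+track 6+track 4+track 8+track 1+track 2: duration 58, value 158
Minimum duration: 43 min.

43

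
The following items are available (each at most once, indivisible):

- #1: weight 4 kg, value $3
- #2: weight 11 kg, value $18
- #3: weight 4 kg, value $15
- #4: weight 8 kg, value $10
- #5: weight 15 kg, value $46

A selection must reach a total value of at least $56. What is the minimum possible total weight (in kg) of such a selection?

19

Subsets with value ≥ 56, sorted by total weight:
- #3+#5: weight 19, value 61
- #1+#3+#5: weight 23, value 64
Minimum weight: 19 kg.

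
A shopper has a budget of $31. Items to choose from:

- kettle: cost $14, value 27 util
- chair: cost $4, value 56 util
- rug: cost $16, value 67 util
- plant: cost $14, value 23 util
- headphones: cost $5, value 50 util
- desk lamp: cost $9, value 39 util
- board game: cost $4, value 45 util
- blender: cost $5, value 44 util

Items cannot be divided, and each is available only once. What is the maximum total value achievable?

Check high-value combinations within $31:
- chair+headphones+desk lamp+board game+blender: cost 4+5+9+4+5=27, value 56+50+39+45+44=234
- chair+rug+headphones+board game: cost 4+16+5+4=29, value 56+67+50+45=218
- chair+rug+headphones+blender: cost 4+16+5+5=30, value 56+67+50+44=217
Best: 234 util.

234 util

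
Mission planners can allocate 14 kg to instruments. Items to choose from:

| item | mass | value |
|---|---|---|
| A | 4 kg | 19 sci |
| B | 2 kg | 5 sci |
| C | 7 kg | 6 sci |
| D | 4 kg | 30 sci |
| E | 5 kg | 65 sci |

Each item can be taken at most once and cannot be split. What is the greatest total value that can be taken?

This is a 0/1 knapsack; check combinations near the capacity.
- A+D+E: mass 4+4+5=13, value 19+30+65=114
- B+D+E: mass 2+4+5=11, value 5+30+65=100
- D+E: mass 4+5=9, value 30+65=95
- A+B+E: mass 4+2+5=11, value 19+5+65=89
Best: 114 sci.

114 sci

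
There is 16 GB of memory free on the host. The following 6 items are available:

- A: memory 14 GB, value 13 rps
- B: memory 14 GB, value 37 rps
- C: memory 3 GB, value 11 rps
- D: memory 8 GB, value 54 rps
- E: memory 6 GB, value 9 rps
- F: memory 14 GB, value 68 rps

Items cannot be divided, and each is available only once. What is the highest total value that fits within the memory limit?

68 rps

This is a 0/1 knapsack; check combinations near the capacity.
- F: memory 14, value 68
- C+D: memory 3+8=11, value 11+54=65
- D+E: memory 8+6=14, value 54+9=63
Best: 68 rps.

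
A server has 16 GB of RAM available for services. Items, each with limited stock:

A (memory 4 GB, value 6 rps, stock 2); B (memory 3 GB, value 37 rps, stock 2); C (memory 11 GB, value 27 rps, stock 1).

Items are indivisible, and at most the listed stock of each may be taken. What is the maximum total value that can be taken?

86 rps

Top feasible selections:
- 2×A + 2×B: memory 14, value 86
- 1×A + 2×B: memory 10, value 80
- 2×B: memory 6, value 74
- 1×B + 1×C: memory 14, value 64
Best: 86 rps.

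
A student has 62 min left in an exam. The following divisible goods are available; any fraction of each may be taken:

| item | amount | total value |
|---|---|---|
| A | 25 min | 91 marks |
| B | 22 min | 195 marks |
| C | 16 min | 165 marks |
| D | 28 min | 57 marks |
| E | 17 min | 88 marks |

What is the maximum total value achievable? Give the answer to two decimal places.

Take in order of value per unit:
- C (165/16 per unit): all 16 → value 165, running total 165.00
- B (195/22 per unit): all 22 → value 195, running total 360.00
- E (88/17 per unit): all 17 → value 88, running total 448.00
- A (91/25 per unit): 7 of 25 → value 7×91/25 = 25.4800, running total 473.48
Total 473.48.

473.48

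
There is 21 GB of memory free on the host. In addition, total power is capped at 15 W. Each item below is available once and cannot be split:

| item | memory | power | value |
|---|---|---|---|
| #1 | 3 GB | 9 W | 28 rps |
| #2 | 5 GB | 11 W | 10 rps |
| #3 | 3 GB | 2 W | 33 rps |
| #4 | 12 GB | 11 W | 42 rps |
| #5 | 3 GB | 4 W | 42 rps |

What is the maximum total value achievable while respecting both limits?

103 rps

Feasible sets respecting both limits:
- #1+#3+#5: memory 9, power 15, value 103
- #4+#5: memory 15, power 15, value 84
- #3+#4: memory 15, power 13, value 75
- #3+#5: memory 6, power 6, value 75
Best: 103 rps.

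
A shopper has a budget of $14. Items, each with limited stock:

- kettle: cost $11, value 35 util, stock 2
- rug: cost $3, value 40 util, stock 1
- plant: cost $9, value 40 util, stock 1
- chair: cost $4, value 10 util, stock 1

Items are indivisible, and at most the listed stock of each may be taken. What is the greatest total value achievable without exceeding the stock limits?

80 util

Top feasible selections:
- 1×rug + 1×plant: cost 12, value 80
- 1×kettle + 1×rug: cost 14, value 75
- 1×rug + 1×chair: cost 7, value 50
Best: 80 util.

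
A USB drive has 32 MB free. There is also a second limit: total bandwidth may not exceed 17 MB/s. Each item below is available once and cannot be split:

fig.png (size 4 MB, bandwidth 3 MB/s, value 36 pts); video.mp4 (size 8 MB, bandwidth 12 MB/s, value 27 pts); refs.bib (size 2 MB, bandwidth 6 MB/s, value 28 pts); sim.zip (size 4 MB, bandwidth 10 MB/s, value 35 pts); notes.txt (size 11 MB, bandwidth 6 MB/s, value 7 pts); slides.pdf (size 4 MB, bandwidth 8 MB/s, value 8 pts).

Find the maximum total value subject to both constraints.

72 pts

Feasible sets respecting both limits:
- fig.png+refs.bib+slides.pdf: size 10, bandwidth 17, value 72
- fig.png+sim.zip: size 8, bandwidth 13, value 71
- fig.png+refs.bib+notes.txt: size 17, bandwidth 15, value 71
Best: 72 pts.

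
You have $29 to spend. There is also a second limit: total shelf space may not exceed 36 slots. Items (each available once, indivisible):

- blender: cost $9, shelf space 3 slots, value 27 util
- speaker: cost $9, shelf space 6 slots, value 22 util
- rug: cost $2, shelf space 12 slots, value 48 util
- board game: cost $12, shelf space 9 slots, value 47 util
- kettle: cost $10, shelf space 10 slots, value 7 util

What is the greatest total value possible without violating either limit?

122 util

Feasible sets respecting both limits:
- blender+rug+board game: cost 23, shelf space 24, value 122
- speaker+rug+board game: cost 23, shelf space 27, value 117
- rug+board game+kettle: cost 24, shelf space 31, value 102
Best: 122 util.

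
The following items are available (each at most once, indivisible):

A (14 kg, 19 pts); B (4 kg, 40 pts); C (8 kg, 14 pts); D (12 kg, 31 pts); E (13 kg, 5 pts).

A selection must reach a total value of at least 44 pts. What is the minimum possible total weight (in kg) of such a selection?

12

Subsets with value ≥ 44, sorted by total weight:
- B+C: weight 12, value 54
- B+D: weight 16, value 71
- B+E: weight 17, value 45
- A+B: weight 18, value 59
Minimum weight: 12 kg.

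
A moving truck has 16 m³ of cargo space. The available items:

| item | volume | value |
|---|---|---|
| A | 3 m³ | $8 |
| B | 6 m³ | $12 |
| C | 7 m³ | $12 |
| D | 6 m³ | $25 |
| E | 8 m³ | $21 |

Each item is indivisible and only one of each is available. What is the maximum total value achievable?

Check high-value combinations within 16 m³:
- D+E: volume 6+8=14, value 25+21=46
- A+B+D: volume 3+6+6=15, value 8+12+25=45
- A+C+D: volume 3+7+6=16, value 8+12+25=45
- B+D: volume 6+6=12, value 12+25=37
- C+D: volume 7+6=13, value 12+25=37
Best: $46.

$46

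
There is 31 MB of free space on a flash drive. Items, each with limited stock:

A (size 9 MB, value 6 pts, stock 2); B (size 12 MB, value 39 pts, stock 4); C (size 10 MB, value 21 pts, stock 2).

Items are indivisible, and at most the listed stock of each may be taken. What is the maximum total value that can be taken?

78 pts

Best selections within size 31 and stock limits:
- 2×B: size 24, value 78
- 1×A + 1×B + 1×C: size 31, value 66
- 1×B + 1×C: size 22, value 60
- 2×A + 1×B: size 30, value 51
Best: 78 pts.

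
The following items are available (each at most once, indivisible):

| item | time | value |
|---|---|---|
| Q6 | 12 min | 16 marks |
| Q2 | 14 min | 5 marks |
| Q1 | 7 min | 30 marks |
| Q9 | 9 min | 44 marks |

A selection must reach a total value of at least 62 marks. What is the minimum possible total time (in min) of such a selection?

16

Subsets with value ≥ 62, sorted by total time:
- Q1+Q9: time 16, value 74
- Q6+Q1+Q9: time 28, value 90
Minimum time: 16 min.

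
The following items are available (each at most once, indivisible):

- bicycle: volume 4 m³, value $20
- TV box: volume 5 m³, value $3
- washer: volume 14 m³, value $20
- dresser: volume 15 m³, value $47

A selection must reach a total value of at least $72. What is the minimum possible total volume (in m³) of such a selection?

33

Subsets with value ≥ 72, sorted by total volume:
- bicycle+washer+dresser: volume 33, value 87
- bicycle+TV box+washer+dresser: volume 38, value 90
Minimum volume: 33 m³.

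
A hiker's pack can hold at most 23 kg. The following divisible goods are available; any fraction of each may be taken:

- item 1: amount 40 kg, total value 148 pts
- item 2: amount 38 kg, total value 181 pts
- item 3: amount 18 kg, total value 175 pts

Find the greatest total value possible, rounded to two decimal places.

Take in order of value per unit:
- item 3 (175/18 per unit): all 18 → value 175, running total 175.00
- item 2 (181/38 per unit): 5 of 38 → value 5×181/38 = 23.8158, running total 198.82
Total 198.82.

198.82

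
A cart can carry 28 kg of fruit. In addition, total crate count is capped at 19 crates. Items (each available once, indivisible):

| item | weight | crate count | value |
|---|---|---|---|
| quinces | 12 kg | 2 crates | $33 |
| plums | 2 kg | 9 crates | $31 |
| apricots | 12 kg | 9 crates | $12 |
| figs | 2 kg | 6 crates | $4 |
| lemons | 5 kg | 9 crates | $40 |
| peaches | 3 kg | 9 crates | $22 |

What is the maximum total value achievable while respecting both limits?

Feasible sets respecting both limits:
- quinces+figs+lemons: weight 19, crate count 17, value 77
- quinces+lemons: weight 17, crate count 11, value 73
- plums+lemons: weight 7, crate count 18, value 71
- quinces+plums+figs: weight 16, crate count 17, value 68
Best: $77.

$77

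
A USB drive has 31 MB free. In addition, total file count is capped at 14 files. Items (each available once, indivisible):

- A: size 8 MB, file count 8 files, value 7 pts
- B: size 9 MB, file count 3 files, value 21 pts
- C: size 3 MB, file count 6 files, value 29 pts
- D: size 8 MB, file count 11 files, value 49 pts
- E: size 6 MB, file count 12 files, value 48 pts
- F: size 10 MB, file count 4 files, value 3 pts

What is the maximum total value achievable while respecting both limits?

Feasible sets respecting both limits:
- B+D: size 17, file count 14, value 70
- B+C+F: size 22, file count 13, value 53
- B+C: size 12, file count 9, value 50
Best: 70 pts.

70 pts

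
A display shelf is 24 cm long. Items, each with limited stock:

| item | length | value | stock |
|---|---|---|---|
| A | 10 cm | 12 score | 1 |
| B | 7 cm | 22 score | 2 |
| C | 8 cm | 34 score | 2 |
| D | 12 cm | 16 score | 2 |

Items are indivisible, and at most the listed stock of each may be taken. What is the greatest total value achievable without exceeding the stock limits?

90 score

Top feasible selections:
- 1×B + 2×C: length 23, value 90
- 2×B + 1×C: length 22, value 78
Best: 90 score.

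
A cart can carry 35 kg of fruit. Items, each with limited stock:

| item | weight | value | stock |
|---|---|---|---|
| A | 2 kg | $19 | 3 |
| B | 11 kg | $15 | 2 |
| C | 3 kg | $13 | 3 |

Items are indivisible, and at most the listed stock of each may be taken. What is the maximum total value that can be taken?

Top feasible selections:
- 3×A + 2×B + 2×C: weight 34, value 113
- 3×A + 1×B + 3×C: weight 26, value 111
Best: $113.

$113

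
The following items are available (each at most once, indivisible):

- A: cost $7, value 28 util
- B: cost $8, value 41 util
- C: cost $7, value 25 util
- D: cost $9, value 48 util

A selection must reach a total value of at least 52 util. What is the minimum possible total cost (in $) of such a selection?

Subsets with value ≥ 52, sorted by total cost:
- A+C: cost 14, value 53
- A+B: cost 15, value 69
- B+C: cost 15, value 66
- A+D: cost 16, value 76
Minimum cost: 14 $.

14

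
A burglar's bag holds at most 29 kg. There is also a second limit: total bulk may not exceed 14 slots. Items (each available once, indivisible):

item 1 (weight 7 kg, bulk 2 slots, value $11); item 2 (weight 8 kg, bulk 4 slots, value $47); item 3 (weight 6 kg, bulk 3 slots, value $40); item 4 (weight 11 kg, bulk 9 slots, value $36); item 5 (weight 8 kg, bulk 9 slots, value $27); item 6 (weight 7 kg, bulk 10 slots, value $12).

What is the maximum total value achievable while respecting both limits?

$98

Feasible sets respecting both limits:
- item 1+item 2+item 3: weight 21, bulk 9, value 98
- item 2+item 3: weight 14, bulk 7, value 87
- item 1+item 3+item 4: weight 24, bulk 14, value 87
Best: $98.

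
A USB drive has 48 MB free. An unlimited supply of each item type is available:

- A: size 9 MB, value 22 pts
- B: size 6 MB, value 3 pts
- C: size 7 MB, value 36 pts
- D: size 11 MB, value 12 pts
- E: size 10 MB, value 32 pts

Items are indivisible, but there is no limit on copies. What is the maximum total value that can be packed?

Best value-per-unit is C at 36/7; filling with it alone gives 6×36 = 216.
Optimal mix: 1×B + 6×C → size 48, value 219.

219 pts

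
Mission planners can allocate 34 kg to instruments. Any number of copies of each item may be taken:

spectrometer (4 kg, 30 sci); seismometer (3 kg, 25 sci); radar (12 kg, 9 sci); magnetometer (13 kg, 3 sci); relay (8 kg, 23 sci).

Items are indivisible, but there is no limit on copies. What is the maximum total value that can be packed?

280 sci

Best value-per-unit is seismometer at 25/3; filling with it alone gives 11×25 = 275.
Optimal mix: 1×spectrometer + 10×seismometer → mass 34, value 280.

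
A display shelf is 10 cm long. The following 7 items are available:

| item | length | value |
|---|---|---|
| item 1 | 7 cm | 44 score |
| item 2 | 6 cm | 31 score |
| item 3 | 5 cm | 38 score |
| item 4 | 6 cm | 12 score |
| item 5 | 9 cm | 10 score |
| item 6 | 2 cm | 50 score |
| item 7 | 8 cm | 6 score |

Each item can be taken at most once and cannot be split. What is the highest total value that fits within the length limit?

This is a 0/1 knapsack; check combinations near the capacity.
- item 1+item 6: length 7+2=9, value 44+50=94
- item 3+item 6: length 5+2=7, value 38+50=88
- item 2+item 6: length 6+2=8, value 31+50=81
- item 4+item 6: length 6+2=8, value 12+50=62
Best: 94 score.

94 score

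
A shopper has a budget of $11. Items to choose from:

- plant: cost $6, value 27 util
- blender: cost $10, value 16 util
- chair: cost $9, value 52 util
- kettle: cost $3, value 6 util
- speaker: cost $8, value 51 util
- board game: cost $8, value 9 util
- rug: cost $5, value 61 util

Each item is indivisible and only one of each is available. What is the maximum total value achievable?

88 util

Check high-value combinations within $11:
- plant+rug: cost 6+5=11, value 27+61=88
- kettle+rug: cost 3+5=8, value 6+61=67
- rug: cost 5, value 61
- kettle+speaker: cost 3+8=11, value 6+51=57
- chair: cost 9, value 52
Best: 88 util.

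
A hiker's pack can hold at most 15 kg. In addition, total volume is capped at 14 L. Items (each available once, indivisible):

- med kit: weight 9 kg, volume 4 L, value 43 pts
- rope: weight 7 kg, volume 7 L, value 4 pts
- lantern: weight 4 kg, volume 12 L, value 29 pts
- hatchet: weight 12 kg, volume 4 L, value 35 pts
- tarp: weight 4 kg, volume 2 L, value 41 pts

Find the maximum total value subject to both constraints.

84 pts

Feasible sets respecting both limits:
- med kit+tarp: weight 13, volume 6, value 84
- lantern+tarp: weight 8, volume 14, value 70
- rope+tarp: weight 11, volume 9, value 45
- med kit: weight 9, volume 4, value 43
Best: 84 pts.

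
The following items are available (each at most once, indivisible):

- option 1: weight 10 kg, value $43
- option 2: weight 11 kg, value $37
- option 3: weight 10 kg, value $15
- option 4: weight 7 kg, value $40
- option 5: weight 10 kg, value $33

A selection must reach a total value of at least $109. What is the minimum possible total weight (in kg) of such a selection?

27

Subsets with value ≥ 109, sorted by total weight:
- option 1+option 4+option 5: weight 27, value 116
- option 1+option 2+option 4: weight 28, value 120
- option 2+option 4+option 5: weight 28, value 110
Minimum weight: 27 kg.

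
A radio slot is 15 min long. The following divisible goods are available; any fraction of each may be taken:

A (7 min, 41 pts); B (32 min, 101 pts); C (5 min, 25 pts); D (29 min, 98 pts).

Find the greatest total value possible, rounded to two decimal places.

Take in order of value per unit:
- A (41/7 per unit): all 7 → value 41, running total 41.00
- C (25/5 per unit): all 5 → value 25, running total 66.00
- D (98/29 per unit): 3 of 29 → value 3×98/29 = 10.1379, running total 76.14
Total 76.14.

76.14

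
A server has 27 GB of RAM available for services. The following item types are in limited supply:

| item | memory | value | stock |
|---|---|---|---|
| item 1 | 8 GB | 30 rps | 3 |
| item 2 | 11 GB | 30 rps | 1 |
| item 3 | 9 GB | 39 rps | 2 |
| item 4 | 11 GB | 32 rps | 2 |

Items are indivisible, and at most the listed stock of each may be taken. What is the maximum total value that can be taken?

108 rps

Best selections within memory 27 and stock limits:
- 1×item 1 + 2×item 3: memory 26, value 108
- 2×item 1 + 1×item 3: memory 25, value 99
Best: 108 rps.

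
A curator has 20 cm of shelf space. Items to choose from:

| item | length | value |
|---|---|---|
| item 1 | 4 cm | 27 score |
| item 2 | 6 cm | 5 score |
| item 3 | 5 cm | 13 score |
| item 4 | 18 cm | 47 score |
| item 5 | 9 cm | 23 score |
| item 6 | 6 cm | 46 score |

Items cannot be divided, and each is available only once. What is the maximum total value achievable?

Check high-value combinations within 20 cm:
- item 1+item 5+item 6: length 4+9+6=19, value 27+23+46=96
- item 1+item 3+item 6: length 4+5+6=15, value 27+13+46=86
- item 3+item 5+item 6: length 5+9+6=20, value 13+23+46=82
Best: 96 score.

96 score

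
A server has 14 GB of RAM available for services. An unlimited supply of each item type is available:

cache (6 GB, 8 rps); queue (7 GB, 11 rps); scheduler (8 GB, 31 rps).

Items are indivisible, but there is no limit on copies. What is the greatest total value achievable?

Best value-per-unit is scheduler at 31/8; filling with it alone gives 1×31 = 31.
Optimal mix: 1×cache + 1×scheduler → memory 14, value 39.

39 rps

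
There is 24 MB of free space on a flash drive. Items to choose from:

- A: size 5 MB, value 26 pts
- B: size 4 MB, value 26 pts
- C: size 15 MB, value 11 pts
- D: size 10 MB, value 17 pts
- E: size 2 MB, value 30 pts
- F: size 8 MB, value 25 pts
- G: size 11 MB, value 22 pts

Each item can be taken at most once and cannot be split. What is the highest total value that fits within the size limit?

This is a 0/1 knapsack; check combinations near the capacity.
- A+B+E+F: size 5+4+2+8=19, value 26+26+30+25=107
- A+B+E+G: size 5+4+2+11=22, value 26+26+30+22=104
- A+B+D+E: size 5+4+10+2=21, value 26+26+17+30=99
- B+D+E+F: size 4+10+2+8=24, value 26+17+30+25=98
- A+B+E: size 5+4+2=11, value 26+26+30=82
Best: 107 pts.

107 pts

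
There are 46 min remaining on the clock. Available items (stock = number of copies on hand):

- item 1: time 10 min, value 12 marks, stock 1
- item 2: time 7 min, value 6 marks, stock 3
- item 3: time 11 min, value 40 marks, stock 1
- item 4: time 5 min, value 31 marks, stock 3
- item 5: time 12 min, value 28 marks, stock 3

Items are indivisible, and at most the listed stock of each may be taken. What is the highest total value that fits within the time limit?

167 marks

Best selections within time 46 and stock limits:
- 1×item 2 + 1×item 3 + 3×item 4 + 1×item 5: time 45, value 167
- 1×item 3 + 3×item 4 + 1×item 5: time 38, value 161
- 1×item 3 + 2×item 4 + 2×item 5: time 45, value 158
Best: 167 marks.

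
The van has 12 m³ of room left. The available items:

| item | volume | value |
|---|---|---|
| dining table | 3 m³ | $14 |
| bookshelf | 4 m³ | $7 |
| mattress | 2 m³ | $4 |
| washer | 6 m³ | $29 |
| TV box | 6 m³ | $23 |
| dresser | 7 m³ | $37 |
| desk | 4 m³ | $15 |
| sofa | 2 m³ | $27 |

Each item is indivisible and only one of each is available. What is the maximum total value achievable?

$78

Check high-value combinations within 12 m³:
- dining table+dresser+sofa: volume 3+7+2=12, value 14+37+27=78
- washer+desk+sofa: volume 6+4+2=12, value 29+15+27=71
- dining table+washer+sofa: volume 3+6+2=11, value 14+29+27=70
- mattress+dresser+sofa: volume 2+7+2=11, value 4+37+27=68
Best: $78.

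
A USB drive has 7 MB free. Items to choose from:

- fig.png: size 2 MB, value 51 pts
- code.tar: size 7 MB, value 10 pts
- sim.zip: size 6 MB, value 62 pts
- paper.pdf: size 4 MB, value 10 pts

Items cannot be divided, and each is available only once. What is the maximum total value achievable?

This is a 0/1 knapsack; check combinations near the capacity.
- sim.zip: size 6, value 62
- fig.png+paper.pdf: size 2+4=6, value 51+10=61
- fig.png: size 2, value 51
Best: 62 pts.

62 pts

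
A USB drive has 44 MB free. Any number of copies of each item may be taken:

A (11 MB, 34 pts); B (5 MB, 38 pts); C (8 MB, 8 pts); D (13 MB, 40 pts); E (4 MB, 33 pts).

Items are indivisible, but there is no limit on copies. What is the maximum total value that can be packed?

363 pts

Best value-per-unit is E at 33/4, and filling with it alone uses size 11×4=44. No mix of the others beats 11×33 = 363.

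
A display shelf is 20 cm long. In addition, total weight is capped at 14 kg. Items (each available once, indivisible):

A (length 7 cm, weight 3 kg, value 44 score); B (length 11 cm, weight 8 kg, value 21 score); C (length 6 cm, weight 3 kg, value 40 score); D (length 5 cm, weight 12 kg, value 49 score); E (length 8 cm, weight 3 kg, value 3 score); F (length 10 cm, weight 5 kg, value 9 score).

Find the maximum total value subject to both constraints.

84 score

Feasible sets respecting both limits:
- A+C: length 13, weight 6, value 84
- A+B: length 18, weight 11, value 65
- B+C: length 17, weight 11, value 61
Best: 84 score.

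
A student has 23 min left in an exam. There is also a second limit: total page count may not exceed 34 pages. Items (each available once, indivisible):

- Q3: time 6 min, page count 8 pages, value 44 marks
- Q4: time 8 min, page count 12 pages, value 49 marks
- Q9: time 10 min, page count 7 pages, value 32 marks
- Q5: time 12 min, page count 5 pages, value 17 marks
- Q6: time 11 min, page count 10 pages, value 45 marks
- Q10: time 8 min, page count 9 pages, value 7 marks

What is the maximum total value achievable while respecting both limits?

100 marks

Feasible sets respecting both limits:
- Q3+Q4+Q10: time 22, page count 29, value 100
- Q4+Q6: time 19, page count 22, value 94
- Q3+Q4: time 14, page count 20, value 93
- Q3+Q6: time 17, page count 18, value 89
Best: 100 marks.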